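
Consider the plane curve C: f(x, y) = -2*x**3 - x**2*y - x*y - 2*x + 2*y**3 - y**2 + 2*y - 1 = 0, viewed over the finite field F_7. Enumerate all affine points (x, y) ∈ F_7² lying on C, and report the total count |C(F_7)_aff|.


Affine F_7-points: {(0, 4), (1, 2), (2, 0), (3, 1), (4, 1), (4, 2), (6, 5)}; count = 7.

For each of the 49 pairs (x, y) ∈ F_7², evaluate f(x, y) mod 7. Record the zeros.
  x = 0: [0↦6, 1↦2, 2↦1, 3↦1, 4↦0, 5↦3, 6↦1]  zeros at y ∈ {4}
  x = 1: [0↦2, 1↦3, 2↦0, 3↦5, 4↦2, 5↦3, 6↦6]  zeros at y ∈ {2}
  x = 2: [0↦0, 1↦4, 2↦4, 3↦5, 4↦5, 5↦2, 6↦1]  zeros at y ∈ {0}
  x = 3: [0↦2, 1↦0, 2↦1, 3↦3, 4↦4, 5↦2, 6↦2]  zeros at y ∈ {1}
  x = 4: [0↦3, 1↦0, 2↦0, 3↦1, 4↦1, 5↦5, 6↦4]  zeros at y ∈ {1, 2}
  x = 5: [0↦5, 1↦6, 2↦3, 3↦1, 4↦5, 5↦6, 6↦2]  zeros at y ∈ ∅
  x = 6: [0↦3, 1↦6, 2↦5, 3↦5, 4↦4, 5↦0, 6↦5]  zeros at y ∈ {5}
Collecting zeros: affine points = {(0, 4), (1, 2), (2, 0), (3, 1), (4, 1), (4, 2), (6, 5)}.
Total count |C(F_7)_aff| = 7.


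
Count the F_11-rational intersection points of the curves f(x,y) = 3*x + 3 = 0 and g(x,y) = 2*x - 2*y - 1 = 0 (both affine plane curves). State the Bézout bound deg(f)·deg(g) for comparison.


Common zeros: {(10, 4)}; count = 1; Bézout bound = 1.

deg(f) = 1, deg(g) = 1, so Bézout bound = 1.
Scan x ∈ F_11. For each x, list the y ∈ F_11 with f(x, y) ≡ 0 and those with g(x, y) ≡ 0 (mod 11); the common zeros in that column are the intersection.
  x = 0: f ≡ 0 at y ∈ ∅; g ≡ 0 at y ∈ {5}; common: ∅.
  x = 1: f ≡ 0 at y ∈ ∅; g ≡ 0 at y ∈ {6}; common: ∅.
  x = 2: f ≡ 0 at y ∈ ∅; g ≡ 0 at y ∈ {7}; common: ∅.
  x = 3: f ≡ 0 at y ∈ ∅; g ≡ 0 at y ∈ {8}; common: ∅.
  x = 4: f ≡ 0 at y ∈ ∅; g ≡ 0 at y ∈ {9}; common: ∅.
  x = 5: f ≡ 0 at y ∈ ∅; g ≡ 0 at y ∈ {10}; common: ∅.
  x = 6: f ≡ 0 at y ∈ ∅; g ≡ 0 at y ∈ {0}; common: ∅.
  x = 7: f ≡ 0 at y ∈ ∅; g ≡ 0 at y ∈ {1}; common: ∅.
  x = 8: f ≡ 0 at y ∈ ∅; g ≡ 0 at y ∈ {2}; common: ∅.
  x = 9: f ≡ 0 at y ∈ ∅; g ≡ 0 at y ∈ {3}; common: ∅.
  x = 10: f ≡ 0 at y ∈ {0, 1, 2, 3, 4, 5, 6, 7, 8, 9, 10}; g ≡ 0 at y ∈ {4}; common: {4}.
Collecting: common zeros = {(10, 4)}, so the count is 1.
Comparison with the Bézout bound: 1 ≤ 1 = deg(f)·deg(g), as expected for curves with no common component (the bound is attained).


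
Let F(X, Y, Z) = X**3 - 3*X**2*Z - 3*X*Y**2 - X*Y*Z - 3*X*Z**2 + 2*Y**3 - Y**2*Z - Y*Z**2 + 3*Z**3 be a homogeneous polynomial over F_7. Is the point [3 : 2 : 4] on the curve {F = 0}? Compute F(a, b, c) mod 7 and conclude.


F(3,2,4) ≡ 1 (mod 7); P is NOT on the curve.

Evaluate F(3, 2, 4) term-by-term (mod 7).
  X**3 ↦ 1·27·1·1 = 27
  -3*X**2*Z ↦ -3·9·1·4 = -108
  -3*X*Y**2 ↦ -3·3·4·1 = -36
  -X*Y*Z ↦ -1·3·2·4 = -24
  -3*X*Z**2 ↦ -3·3·1·16 = -144
  2*Y**3 ↦ 2·1·8·1 = 16
  -Y**2*Z ↦ -1·1·4·4 = -16
  -Y*Z**2 ↦ -1·1·2·16 = -32
  3*Z**3 ↦ 3·1·1·64 = 192
Sum: F(3, 2, 4) = (27) + (-108) + (-36) + (-24) + (-144) + (16) + (-16) + (-32) + (192) = -125.
Reducing mod 7: -125 ≡ 1 (mod 7).
Since F(a, b, c) ≡ 1 ≠ 0 (mod 7), P does NOT lie on the curve.


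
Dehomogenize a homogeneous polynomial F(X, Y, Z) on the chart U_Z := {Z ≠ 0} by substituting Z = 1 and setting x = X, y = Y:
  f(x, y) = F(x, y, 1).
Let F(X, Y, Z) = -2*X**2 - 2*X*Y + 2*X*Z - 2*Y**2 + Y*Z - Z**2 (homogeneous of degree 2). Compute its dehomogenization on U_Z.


f(x, y) = -2*x**2 - 2*x*y + 2*x - 2*y**2 + y - 1

On U_Z we set Z = 1. Each monomial c·X^i·Y^j·Z^k in F becomes c·x^i·y^j·1^k = c·x^i·y^j.
Substituting Z = 1: F(X, Y, 1) = -2*x**2 - 2*x*y + 2*x - 2*y**2 + y - 1.
Note: deg(f) ≤ deg(F) = 2; strict inequality happens when F is divisible by Z (lost terms).


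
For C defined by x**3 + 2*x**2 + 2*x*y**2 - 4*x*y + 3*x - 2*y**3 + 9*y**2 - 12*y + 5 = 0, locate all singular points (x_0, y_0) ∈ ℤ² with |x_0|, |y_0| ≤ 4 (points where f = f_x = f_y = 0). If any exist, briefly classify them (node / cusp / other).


Singular points: {(-1, 1)}; classification: node.

Compute partial derivatives:
  f_x = 3*x**2 + 4*x + 2*y**2 - 4*y + 3.
  f_y = 4*x*y - 4*x - 6*y**2 + 18*y - 12.
Scan x_0 ∈ {−4, ..., 4}. For each x_0, f_y(x_0, y) is a polynomial in y; find its integer roots y ∈ {−4, ..., 4}, then test f_x and f at those candidates.
  x = -4: f_y(-4, y) = -6*y**2 + 2*y + 4; vanishes at y ∈ {1}. (-4, 1): f_x = 33 ≠ 0.
  x = -3: f_y(-3, y) = -6*y**2 + 6*y; vanishes at y ∈ {0, 1}. (-3, 0): f_x = 18 ≠ 0; (-3, 1): f_x = 16 ≠ 0.
  x = -2: f_y(-2, y) = -6*y**2 + 10*y - 4; vanishes at y ∈ {1}. (-2, 1): f_x = 5 ≠ 0.
  x = -1: f_y(-1, y) = -6*y**2 + 14*y - 8; vanishes at y ∈ {1}. (-1, 1): f_x = 0, f = 0 — SINGULAR.
  x = 0: f_y(0, y) = -6*y**2 + 18*y - 12; vanishes at y ∈ {1, 2}. (0, 1): f_x = 1 ≠ 0; (0, 2): f_x = 3 ≠ 0.
  x = 1: f_y(1, y) = -6*y**2 + 22*y - 16; vanishes at y ∈ {1}. (1, 1): f_x = 8 ≠ 0.
  x = 2: f_y(2, y) = -6*y**2 + 26*y - 20; vanishes at y ∈ {1}. (2, 1): f_x = 21 ≠ 0.
  x = 3: f_y(3, y) = -6*y**2 + 30*y - 24; vanishes at y ∈ {1, 4}. (3, 1): f_x = 40 ≠ 0; (3, 4): f_x = 58 ≠ 0.
  x = 4: f_y(4, y) = -6*y**2 + 34*y - 28; vanishes at y ∈ {1}. (4, 1): f_x = 65 ≠ 0.
Only singular point on the grid: (-1, 1).
Classify: substitute x = -1 + u, y = 1 + v and expand: f = u**3 - u**2 + 2*u*v**2 - 2*v**3 + v**2.
No constant or linear terms (consistent with a singular point). Quadratic part: -u**2 + v**2. Cubic part: u**3 + 2*u*v**2 - 2*v**3.
The quadratic part v**2 - u**2 = (v − u)(v + u) splits into two distinct linear factors, so there are two distinct tangent lines y − 1 = ±(x − -1) — this is a node (ordinary double point).
Classification: node.


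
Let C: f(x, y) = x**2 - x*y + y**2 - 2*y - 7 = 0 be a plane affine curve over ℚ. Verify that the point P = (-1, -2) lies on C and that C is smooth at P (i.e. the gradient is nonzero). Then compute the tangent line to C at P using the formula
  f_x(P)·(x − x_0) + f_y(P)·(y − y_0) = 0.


Tangent line at P: -5*y - 10 = 0.

Step 1: f(-1, -2) = 0, so P lies on C.
Step 2: partial derivatives
  f_x(x, y) = 2*x - y, f_y(x, y) = -x + 2*y - 2.
  f_x(P) = 0, f_y(P) = -5 (gradient nonzero, so P is smooth).
Step 3: tangent line at P: 0·(x − -1) + -5·(y − -2) = 0.
Expanding: -5*y - 10 = 0.


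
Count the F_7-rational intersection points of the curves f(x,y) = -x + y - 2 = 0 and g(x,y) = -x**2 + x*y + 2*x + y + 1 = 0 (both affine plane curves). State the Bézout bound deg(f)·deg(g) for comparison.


Common zeros: {(5, 0)}; count = 1; Bézout bound = 2.

deg(f) = 1, deg(g) = 2, so Bézout bound = 2.
Scan x ∈ F_7. For each x, list the y ∈ F_7 with f(x, y) ≡ 0 and those with g(x, y) ≡ 0 (mod 7); the common zeros in that column are the intersection.
  x = 0: f ≡ 0 at y ∈ {2}; g ≡ 0 at y ∈ {6}; common: ∅.
  x = 1: f ≡ 0 at y ∈ {3}; g ≡ 0 at y ∈ {6}; common: ∅.
  x = 2: f ≡ 0 at y ∈ {4}; g ≡ 0 at y ∈ {2}; common: ∅.
  x = 3: f ≡ 0 at y ∈ {5}; g ≡ 0 at y ∈ {4}; common: ∅.
  x = 4: f ≡ 0 at y ∈ {6}; g ≡ 0 at y ∈ {0}; common: ∅.
  x = 5: f ≡ 0 at y ∈ {0}; g ≡ 0 at y ∈ {0}; common: {0}.
  x = 6: f ≡ 0 at y ∈ {1}; g ≡ 0 at y ∈ ∅; common: ∅.
Collecting: common zeros = {(5, 0)}, so the count is 1.
Comparison with the Bézout bound: 1 ≤ 2 = deg(f)·deg(g), as expected for curves with no common component (the affine F_7-count falls short of the bound because intersections may lie at infinity, over extension fields, or carry multiplicity).


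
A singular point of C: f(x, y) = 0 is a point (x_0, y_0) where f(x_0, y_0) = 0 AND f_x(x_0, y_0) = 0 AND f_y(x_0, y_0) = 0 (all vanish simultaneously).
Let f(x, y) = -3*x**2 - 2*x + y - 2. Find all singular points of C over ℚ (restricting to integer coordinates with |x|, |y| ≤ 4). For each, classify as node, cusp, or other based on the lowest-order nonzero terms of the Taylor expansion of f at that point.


No singular points in the scanned grid; C is smooth there.

Compute partial derivatives:
  f_x = -6*x - 2.
  f_y = 1.
f_y = 1 is a nonzero constant, so f_y never vanishes: no point (x, y) can satisfy f = f_x = f_y = 0. In particular no (x, y) ∈ {−4, ..., 4}² is singular; the curve is smooth.


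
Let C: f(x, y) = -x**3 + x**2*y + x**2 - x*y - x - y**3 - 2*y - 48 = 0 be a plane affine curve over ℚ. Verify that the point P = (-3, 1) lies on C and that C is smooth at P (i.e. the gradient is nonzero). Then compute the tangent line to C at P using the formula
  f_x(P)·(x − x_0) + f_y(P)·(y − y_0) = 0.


Tangent line at P: -41*x + 7*y - 130 = 0.

Step 1: f(-3, 1) = 0, so P lies on C.
Step 2: partial derivatives
  f_x(x, y) = -3*x**2 + 2*x*y + 2*x - y - 1, f_y(x, y) = x**2 - x - 3*y**2 - 2.
  f_x(P) = -41, f_y(P) = 7 (gradient nonzero, so P is smooth).
Step 3: tangent line at P: -41·(x − -3) + 7·(y − 1) = 0.
Expanding: -41*x + 7*y - 130 = 0.


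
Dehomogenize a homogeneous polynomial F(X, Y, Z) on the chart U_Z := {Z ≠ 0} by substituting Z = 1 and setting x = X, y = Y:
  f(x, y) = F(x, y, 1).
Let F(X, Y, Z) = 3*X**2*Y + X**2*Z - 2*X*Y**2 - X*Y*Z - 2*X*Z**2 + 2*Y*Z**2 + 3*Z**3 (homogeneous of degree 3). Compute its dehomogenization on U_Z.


f(x, y) = 3*x**2*y + x**2 - 2*x*y**2 - x*y - 2*x + 2*y + 3

On U_Z we set Z = 1. Each monomial c·X^i·Y^j·Z^k in F becomes c·x^i·y^j·1^k = c·x^i·y^j.
Substituting Z = 1: F(X, Y, 1) = 3*x**2*y + x**2 - 2*x*y**2 - x*y - 2*x + 2*y + 3.
Note: deg(f) ≤ deg(F) = 3; strict inequality happens when F is divisible by Z (lost terms).


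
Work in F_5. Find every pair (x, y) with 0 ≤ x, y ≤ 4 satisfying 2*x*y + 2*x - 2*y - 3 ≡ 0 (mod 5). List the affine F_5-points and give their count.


Affine F_5-points: {(0, 1), (2, 2), (3, 3), (4, 0)}; count = 4.

For each of the 25 pairs (x, y) ∈ F_5², evaluate f(x, y) mod 5. Record the zeros.
  x = 0: [0↦2, 1↦0, 2↦3, 3↦1, 4↦4]  zeros at y ∈ {1}
  x = 1: [0↦4, 1↦4, 2↦4, 3↦4, 4↦4]  zeros at y ∈ ∅
  x = 2: [0↦1, 1↦3, 2↦0, 3↦2, 4↦4]  zeros at y ∈ {2}
  x = 3: [0↦3, 1↦2, 2↦1, 3↦0, 4↦4]  zeros at y ∈ {3}
  x = 4: [0↦0, 1↦1, 2↦2, 3↦3, 4↦4]  zeros at y ∈ {0}
Collecting zeros: affine points = {(0, 1), (2, 2), (3, 3), (4, 0)}.
Total count |C(F_5)_aff| = 4.


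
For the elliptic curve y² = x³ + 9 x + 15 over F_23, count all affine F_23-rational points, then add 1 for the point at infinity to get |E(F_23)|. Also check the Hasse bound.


Affine points = {(1, 5), (1, 18), (2, 8), (2, 15), (3, 0), (4, 0), (5, 1), (5, 22), (6, 3), (6, 20), (8, 1), (8, 22), (10, 1), (10, 22), (13, 11), (13, 12), (15, 11), (15, 12), (16, 0), (18, 11), (18, 12), (21, 9), (21, 14)}; affine count = 23; |E(F_23)| = 24.

Discriminant check: Δ ∝ 4a³ + 27b² = 4·9³ + 27·15² = 4·729 + 27·225 ≡ 21 (mod 23). Nonzero ⇒ E is nonsingular.
For each x ∈ F_23, compute rhs = x³ + 9·x + 15 mod 23, then count y ∈ F_23 with y² ≡ rhs.
  x = 0: rhs = 15, matching y values: none (0 points).
  x = 1: rhs = 2, matching y values: 5, 18 (2 points).
  x = 2: rhs = 18, matching y values: 8, 15 (2 points).
  x = 3: rhs = 0, matching y values: 0 (1 points).
  x = 4: rhs = 0, matching y values: 0 (1 points).
  x = 5: rhs = 1, matching y values: 1, 22 (2 points).
  x = 6: rhs = 9, matching y values: 3, 20 (2 points).
  x = 7: rhs = 7, matching y values: none (0 points).
  x = 8: rhs = 1, matching y values: 1, 22 (2 points).
  x = 9: rhs = 20, matching y values: none (0 points).
  x = 10: rhs = 1, matching y values: 1, 22 (2 points).
  x = 11: rhs = 19, matching y values: none (0 points).
  x = 12: rhs = 11, matching y values: none (0 points).
  x = 13: rhs = 6, matching y values: 11, 12 (2 points).
  x = 14: rhs = 10, matching y values: none (0 points).
  x = 15: rhs = 6, matching y values: 11, 12 (2 points).
  x = 16: rhs = 0, matching y values: 0 (1 points).
  x = 17: rhs = 21, matching y values: none (0 points).
  x = 18: rhs = 6, matching y values: 11, 12 (2 points).
  x = 19: rhs = 7, matching y values: none (0 points).
  x = 20: rhs = 7, matching y values: none (0 points).
  x = 21: rhs = 12, matching y values: 9, 14 (2 points).
  x = 22: rhs = 5, matching y values: none (0 points).
Total affine count: 23.
Full point count |E(F_23)| = 23 + 1 = 24.
Hasse bound: |24 − (23+1)| = |0| = 0 ≤ 2√23 ≈ 9.5917 ✓.


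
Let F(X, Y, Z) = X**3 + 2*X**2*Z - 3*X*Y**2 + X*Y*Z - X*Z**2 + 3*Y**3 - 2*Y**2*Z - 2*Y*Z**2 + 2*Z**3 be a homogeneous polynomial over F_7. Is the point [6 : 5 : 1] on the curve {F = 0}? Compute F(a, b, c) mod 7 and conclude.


F(6,5,1) ≡ 4 (mod 7); P is NOT on the curve.

Evaluate F(6, 5, 1) term-by-term (mod 7).
  X**3 ↦ 1·216·1·1 = 216
  2*X**2*Z ↦ 2·36·1·1 = 72
  -3*X*Y**2 ↦ -3·6·25·1 = -450
  X*Y*Z ↦ 1·6·5·1 = 30
  -X*Z**2 ↦ -1·6·1·1 = -6
  3*Y**3 ↦ 3·1·125·1 = 375
  -2*Y**2*Z ↦ -2·1·25·1 = -50
  -2*Y*Z**2 ↦ -2·1·5·1 = -10
  2*Z**3 ↦ 2·1·1·1 = 2
Sum: F(6, 5, 1) = (216) + (72) + (-450) + (30) + (-6) + (375) + (-50) + (-10) + (2) = 179.
Reducing mod 7: 179 ≡ 4 (mod 7).
Since F(a, b, c) ≡ 4 ≠ 0 (mod 7), P does NOT lie on the curve.


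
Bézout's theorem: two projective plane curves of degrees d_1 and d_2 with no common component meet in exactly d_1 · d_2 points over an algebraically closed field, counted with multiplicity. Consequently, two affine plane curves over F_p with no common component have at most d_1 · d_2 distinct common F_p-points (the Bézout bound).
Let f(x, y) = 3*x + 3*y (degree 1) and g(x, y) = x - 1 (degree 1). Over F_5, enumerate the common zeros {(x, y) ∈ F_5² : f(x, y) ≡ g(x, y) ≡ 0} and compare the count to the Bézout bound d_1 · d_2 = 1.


Common zeros: {(1, 4)}; count = 1; Bézout bound = 1.

deg(f) = 1, deg(g) = 1, so Bézout bound = 1.
Scan x ∈ F_5. For each x, list the y ∈ F_5 with f(x, y) ≡ 0 and those with g(x, y) ≡ 0 (mod 5); the common zeros in that column are the intersection.
  x = 0: f ≡ 0 at y ∈ {0}; g ≡ 0 at y ∈ ∅; common: ∅.
  x = 1: f ≡ 0 at y ∈ {4}; g ≡ 0 at y ∈ {0, 1, 2, 3, 4}; common: {4}.
  x = 2: f ≡ 0 at y ∈ {3}; g ≡ 0 at y ∈ ∅; common: ∅.
  x = 3: f ≡ 0 at y ∈ {2}; g ≡ 0 at y ∈ ∅; common: ∅.
  x = 4: f ≡ 0 at y ∈ {1}; g ≡ 0 at y ∈ ∅; common: ∅.
Collecting: common zeros = {(1, 4)}, so the count is 1.
Comparison with the Bézout bound: 1 ≤ 1 = deg(f)·deg(g), as expected for curves with no common component (the bound is attained).


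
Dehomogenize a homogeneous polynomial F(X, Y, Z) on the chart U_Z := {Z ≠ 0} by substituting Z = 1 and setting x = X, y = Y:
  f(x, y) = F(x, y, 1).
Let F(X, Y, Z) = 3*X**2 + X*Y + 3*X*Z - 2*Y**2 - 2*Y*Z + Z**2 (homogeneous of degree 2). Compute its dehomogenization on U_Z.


f(x, y) = 3*x**2 + x*y + 3*x - 2*y**2 - 2*y + 1

On U_Z we set Z = 1. Each monomial c·X^i·Y^j·Z^k in F becomes c·x^i·y^j·1^k = c·x^i·y^j.
Substituting Z = 1: F(X, Y, 1) = 3*x**2 + x*y + 3*x - 2*y**2 - 2*y + 1.
Note: deg(f) ≤ deg(F) = 2; strict inequality happens when F is divisible by Z (lost terms).


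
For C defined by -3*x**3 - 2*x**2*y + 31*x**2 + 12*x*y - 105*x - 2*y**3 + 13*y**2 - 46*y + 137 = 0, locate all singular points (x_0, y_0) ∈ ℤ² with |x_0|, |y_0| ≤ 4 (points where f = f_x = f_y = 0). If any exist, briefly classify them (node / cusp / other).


Singular points: {(3, 2)}; classification: cusp.

Compute partial derivatives:
  f_x = -9*x**2 - 4*x*y + 62*x + 12*y - 105.
  f_y = -2*x**2 + 12*x - 6*y**2 + 26*y - 46.
Scan x_0 ∈ {−4, ..., 4}. For each x_0, f_y(x_0, y) is a polynomial in y; find its integer roots y ∈ {−4, ..., 4}, then test f_x and f at those candidates.
  x = -4: f_y(-4, y) = -6*y**2 + 26*y - 126; no integer root y with |y| ≤ 4.
  x = -3: f_y(-3, y) = -6*y**2 + 26*y - 100; no integer root y with |y| ≤ 4.
  x = -2: f_y(-2, y) = -6*y**2 + 26*y - 78; no integer root y with |y| ≤ 4.
  x = -1: f_y(-1, y) = -6*y**2 + 26*y - 60; no integer root y with |y| ≤ 4.
  x = 0: f_y(0, y) = -6*y**2 + 26*y - 46; no integer root y with |y| ≤ 4.
  x = 1: f_y(1, y) = -6*y**2 + 26*y - 36; no integer root y with |y| ≤ 4.
  x = 2: f_y(2, y) = -6*y**2 + 26*y - 30; no integer root y with |y| ≤ 4.
  x = 3: f_y(3, y) = -6*y**2 + 26*y - 28; vanishes at y ∈ {2}. (3, 2): f_x = 0, f = 0 — SINGULAR.
  x = 4: f_y(4, y) = -6*y**2 + 26*y - 30; no integer root y with |y| ≤ 4.
Only singular point on the grid: (3, 2).
Classify: substitute x = 3 + u, y = 2 + v and expand: f = -3*u**3 - 2*u**2*v - 2*v**3 + v**2.
No constant or linear terms (consistent with a singular point). Quadratic part: v**2. Cubic part: -3*u**3 - 2*u**2*v - 2*v**3.
The quadratic part v**2 is a perfect square, so there is a single (double) tangent line v = 0, i.e. y = 2. Restricting the cubic part to that line (v = 0) leaves -3*u**3 ≠ 0, so f is not divisible by v and the branch is v² ≈ 3*u**3 to lowest order — this is a cusp.
Classification: cusp.


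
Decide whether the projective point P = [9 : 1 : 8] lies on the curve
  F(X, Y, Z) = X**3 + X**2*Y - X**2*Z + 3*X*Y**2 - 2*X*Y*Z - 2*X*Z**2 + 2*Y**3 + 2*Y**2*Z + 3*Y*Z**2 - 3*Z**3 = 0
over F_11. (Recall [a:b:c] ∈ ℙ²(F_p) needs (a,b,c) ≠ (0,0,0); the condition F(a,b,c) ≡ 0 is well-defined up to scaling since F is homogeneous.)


F(9,1,8) ≡ 9 (mod 11); P is NOT on the curve.

Evaluate F(9, 1, 8) term-by-term (mod 11).
  X**3 ↦ 1·729·1·1 = 729
  X**2*Y ↦ 1·81·1·1 = 81
  -X**2*Z ↦ -1·81·1·8 = -648
  3*X*Y**2 ↦ 3·9·1·1 = 27
  -2*X*Y*Z ↦ -2·9·1·8 = -144
  -2*X*Z**2 ↦ -2·9·1·64 = -1152
  2*Y**3 ↦ 2·1·1·1 = 2
  2*Y**2*Z ↦ 2·1·1·8 = 16
  3*Y*Z**2 ↦ 3·1·1·64 = 192
  -3*Z**3 ↦ -3·1·1·512 = -1536
Sum: F(9, 1, 8) = (729) + (81) + (-648) + (27) + (-144) + (-1152) + (2) + (16) + (192) + (-1536) = -2433.
Reducing mod 11: -2433 ≡ 9 (mod 11).
Since F(a, b, c) ≡ 9 ≠ 0 (mod 11), P does NOT lie on the curve.


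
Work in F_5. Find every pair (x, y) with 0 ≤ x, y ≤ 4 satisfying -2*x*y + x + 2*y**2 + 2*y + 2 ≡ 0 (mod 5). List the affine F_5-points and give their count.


Affine F_5-points: {(1, 1), (1, 4), (3, 0), (3, 2)}; count = 4.

For each of the 25 pairs (x, y) ∈ F_5², evaluate f(x, y) mod 5. Record the zeros.
  x = 0: [0↦2, 1↦1, 2↦4, 3↦1, 4↦2]  zeros at y ∈ ∅
  x = 1: [0↦3, 1↦0, 2↦1, 3↦1, 4↦0]  zeros at y ∈ {1, 4}
  x = 2: [0↦4, 1↦4, 2↦3, 3↦1, 4↦3]  zeros at y ∈ ∅
  x = 3: [0↦0, 1↦3, 2↦0, 3↦1, 4↦1]  zeros at y ∈ {0, 2}
  x = 4: [0↦1, 1↦2, 2↦2, 3↦1, 4↦4]  zeros at y ∈ ∅
Collecting zeros: affine points = {(1, 1), (1, 4), (3, 0), (3, 2)}.
Total count |C(F_5)_aff| = 4.


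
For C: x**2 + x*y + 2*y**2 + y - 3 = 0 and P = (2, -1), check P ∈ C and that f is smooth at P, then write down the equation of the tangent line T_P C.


Tangent line at P: 3*x - y - 7 = 0.

Step 1: f(2, -1) = 0, so P lies on C.
Step 2: partial derivatives
  f_x(x, y) = 2*x + y, f_y(x, y) = x + 4*y + 1.
  f_x(P) = 3, f_y(P) = -1 (gradient nonzero, so P is smooth).
Step 3: tangent line at P: 3·(x − 2) + -1·(y − -1) = 0.
Expanding: 3*x - y - 7 = 0.


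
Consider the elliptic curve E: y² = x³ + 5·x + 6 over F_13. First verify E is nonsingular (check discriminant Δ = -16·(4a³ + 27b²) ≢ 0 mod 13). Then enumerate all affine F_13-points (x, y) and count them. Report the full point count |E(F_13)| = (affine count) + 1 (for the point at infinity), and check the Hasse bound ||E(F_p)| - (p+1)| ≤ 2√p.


Affine points = {(1, 5), (1, 8), (3, 3), (3, 10), (4, 5), (4, 8), (5, 0), (8, 5), (8, 8), (9, 0), (10, 4), (10, 9), (11, 1), (11, 12), (12, 0)}; affine count = 15; |E(F_13)| = 16.

Discriminant check: Δ ∝ 4a³ + 27b² = 4·5³ + 27·6² = 4·125 + 27·36 ≡ 3 (mod 13). Nonzero ⇒ E is nonsingular.
For each x ∈ F_13, compute rhs = x³ + 5·x + 6 mod 13, then count y ∈ F_13 with y² ≡ rhs.
  x = 0: rhs = 6, matching y values: none (0 points).
  x = 1: rhs = 12, matching y values: 5, 8 (2 points).
  x = 2: rhs = 11, matching y values: none (0 points).
  x = 3: rhs = 9, matching y values: 3, 10 (2 points).
  x = 4: rhs = 12, matching y values: 5, 8 (2 points).
  x = 5: rhs = 0, matching y values: 0 (1 points).
  x = 6: rhs = 5, matching y values: none (0 points).
  x = 7: rhs = 7, matching y values: none (0 points).
  x = 8: rhs = 12, matching y values: 5, 8 (2 points).
  x = 9: rhs = 0, matching y values: 0 (1 points).
  x = 10: rhs = 3, matching y values: 4, 9 (2 points).
  x = 11: rhs = 1, matching y values: 1, 12 (2 points).
  x = 12: rhs = 0, matching y values: 0 (1 points).
Total affine count: 15.
Full point count |E(F_13)| = 15 + 1 = 16.
Hasse bound: |16 − (13+1)| = |2| = 2 ≤ 2√13 ≈ 7.2111 ✓.


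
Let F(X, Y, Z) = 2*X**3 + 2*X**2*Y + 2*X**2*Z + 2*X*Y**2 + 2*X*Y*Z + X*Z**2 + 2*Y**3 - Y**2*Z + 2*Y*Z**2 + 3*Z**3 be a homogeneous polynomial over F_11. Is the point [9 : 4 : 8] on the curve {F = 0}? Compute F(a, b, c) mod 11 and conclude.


F(9,4,8) ≡ 4 (mod 11); P is NOT on the curve.

Evaluate F(9, 4, 8) term-by-term (mod 11).
  2*X**3 ↦ 2·729·1·1 = 1458
  2*X**2*Y ↦ 2·81·4·1 = 648
  2*X**2*Z ↦ 2·81·1·8 = 1296
  2*X*Y**2 ↦ 2·9·16·1 = 288
  2*X*Y*Z ↦ 2·9·4·8 = 576
  X*Z**2 ↦ 1·9·1·64 = 576
  2*Y**3 ↦ 2·1·64·1 = 128
  -Y**2*Z ↦ -1·1·16·8 = -128
  2*Y*Z**2 ↦ 2·1·4·64 = 512
  3*Z**3 ↦ 3·1·1·512 = 1536
Sum: F(9, 4, 8) = (1458) + (648) + (1296) + (288) + (576) + (576) + (128) + (-128) + (512) + (1536) = 6890.
Reducing mod 11: 6890 ≡ 4 (mod 11).
Since F(a, b, c) ≡ 4 ≠ 0 (mod 11), P does NOT lie on the curve.


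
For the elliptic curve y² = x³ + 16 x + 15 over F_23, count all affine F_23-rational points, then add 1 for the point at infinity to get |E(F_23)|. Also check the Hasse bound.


Affine points = {(1, 3), (1, 20), (2, 3), (2, 20), (5, 6), (5, 17), (10, 5), (10, 18), (11, 2), (11, 21), (12, 7), (12, 16), (14, 4), (14, 19), (17, 5), (17, 18), (19, 5), (19, 18), (20, 3), (20, 20)}; affine count = 20; |E(F_23)| = 21.

Discriminant check: Δ ∝ 4a³ + 27b² = 4·16³ + 27·15² = 4·4096 + 27·225 ≡ 11 (mod 23). Nonzero ⇒ E is nonsingular.
For each x ∈ F_23, compute rhs = x³ + 16·x + 15 mod 23, then count y ∈ F_23 with y² ≡ rhs.
  x = 0: rhs = 15, matching y values: none (0 points).
  x = 1: rhs = 9, matching y values: 3, 20 (2 points).
  x = 2: rhs = 9, matching y values: 3, 20 (2 points).
  x = 3: rhs = 21, matching y values: none (0 points).
  x = 4: rhs = 5, matching y values: none (0 points).
  x = 5: rhs = 13, matching y values: 6, 17 (2 points).
  x = 6: rhs = 5, matching y values: none (0 points).
  x = 7: rhs = 10, matching y values: none (0 points).
  x = 8: rhs = 11, matching y values: none (0 points).
  x = 9: rhs = 14, matching y values: none (0 points).
  x = 10: rhs = 2, matching y values: 5, 18 (2 points).
  x = 11: rhs = 4, matching y values: 2, 21 (2 points).
  x = 12: rhs = 3, matching y values: 7, 16 (2 points).
  x = 13: rhs = 5, matching y values: none (0 points).
  x = 14: rhs = 16, matching y values: 4, 19 (2 points).
  x = 15: rhs = 19, matching y values: none (0 points).
  x = 16: rhs = 20, matching y values: none (0 points).
  x = 17: rhs = 2, matching y values: 5, 18 (2 points).
  x = 18: rhs = 17, matching y values: none (0 points).
  x = 19: rhs = 2, matching y values: 5, 18 (2 points).
  x = 20: rhs = 9, matching y values: 3, 20 (2 points).
  x = 21: rhs = 21, matching y values: none (0 points).
  x = 22: rhs = 21, matching y values: none (0 points).
Total affine count: 20.
Full point count |E(F_23)| = 20 + 1 = 21.
Hasse bound: |21 − (23+1)| = |-3| = 3 ≤ 2√23 ≈ 9.5917 ✓.


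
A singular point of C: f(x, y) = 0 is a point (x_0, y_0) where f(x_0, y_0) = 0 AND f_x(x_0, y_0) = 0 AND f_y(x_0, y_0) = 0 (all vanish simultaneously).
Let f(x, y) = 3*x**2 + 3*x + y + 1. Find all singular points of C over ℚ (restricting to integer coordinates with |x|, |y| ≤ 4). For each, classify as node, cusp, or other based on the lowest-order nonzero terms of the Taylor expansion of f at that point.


No singular points in the scanned grid; C is smooth there.

Compute partial derivatives:
  f_x = 6*x + 3.
  f_y = 1.
f_y = 1 is a nonzero constant, so f_y never vanishes: no point (x, y) can satisfy f = f_x = f_y = 0. In particular no (x, y) ∈ {−4, ..., 4}² is singular; the curve is smooth.


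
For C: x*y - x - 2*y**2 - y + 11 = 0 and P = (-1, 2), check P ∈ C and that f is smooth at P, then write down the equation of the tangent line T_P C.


Tangent line at P: x - 10*y + 21 = 0.

Step 1: f(-1, 2) = 0, so P lies on C.
Step 2: partial derivatives
  f_x(x, y) = y - 1, f_y(x, y) = x - 4*y - 1.
  f_x(P) = 1, f_y(P) = -10 (gradient nonzero, so P is smooth).
Step 3: tangent line at P: 1·(x − -1) + -10·(y − 2) = 0.
Expanding: x - 10*y + 21 = 0.


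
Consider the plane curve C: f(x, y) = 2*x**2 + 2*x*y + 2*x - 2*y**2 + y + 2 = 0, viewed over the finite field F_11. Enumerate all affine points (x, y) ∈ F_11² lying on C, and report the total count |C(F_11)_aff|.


Affine F_11-points: {(2, 3), (2, 5), (3, 4), (3, 5), (5, 3), (5, 8), (7, 6), (7, 7), (8, 6), (8, 8)}; count = 10.

For each of the 121 pairs (x, y) ∈ F_11², evaluate f(x, y) mod 11. Record the zeros.
  x = 0: [0↦2, 1↦1, 2↦7, 3↦9, 4↦7, 5↦1, 6↦2, 7↦10, 8↦3, 9↦3, 10↦10]  zeros at y ∈ ∅
  x = 1: [0↦6, 1↦7, 2↦4, 3↦8, 4↦8, 5↦4, 6↦7, 7↦6, 8↦1, 9↦3, 10↦1]  zeros at y ∈ ∅
  x = 2: [0↦3, 1↦6, 2↦5, 3↦0, 4↦2, 5↦0, 6↦5, 7↦6, 8↦3, 9↦7, 10↦7]  zeros at y ∈ {3, 5}
  x = 3: [0↦4, 1↦9, 2↦10, 3↦7, 4↦0, 5↦0, 6↦7, 7↦10, 8↦9, 9↦4, 10↦6]  zeros at y ∈ {4, 5}
  x = 4: [0↦9, 1↦5, 2↦8, 3↦7, 4↦2, 5↦4, 6↦2, 7↦7, 8↦8, 9↦5, 10↦9]  zeros at y ∈ ∅
  x = 5: [0↦7, 1↦5, 2↦10, 3↦0, 4↦8, 5↦1, 6↦1, 7↦8, 8↦0, 9↦10, 10↦5]  zeros at y ∈ {3, 8}
  x = 6: [0↦9, 1↦9, 2↦5, 3↦8, 4↦7, 5↦2, 6↦4, 7↦2, 8↦7, 9↦8, 10↦5]  zeros at y ∈ ∅
  x = 7: [0↦4, 1↦6, 2↦4, 3↦9, 4↦10, 5↦7, 6↦0, 7↦0, 8↦7, 9↦10, 10↦9]  zeros at y ∈ {6, 7}
  x = 8: [0↦3, 1↦7, 2↦7, 3↦3, 4↦6, 5↦5, 6↦0, 7↦2, 8↦0, 9↦5, 10↦6]  zeros at y ∈ {6, 8}
  x = 9: [0↦6, 1↦1, 2↦3, 3↦1, 4↦6, 5↦7, 6↦4, 7↦8, 8↦8, 9↦4, 10↦7]  zeros at y ∈ ∅
  x = 10: [0↦2, 1↦10, 2↦3, 3↦3, 4↦10, 5↦2, 6↦1, 7↦7, 8↦9, 9↦7, 10↦1]  zeros at y ∈ ∅
Collecting zeros: affine points = {(2, 3), (2, 5), (3, 4), (3, 5), (5, 3), (5, 8), (7, 6), (7, 7), (8, 6), (8, 8)}.
Total count |C(F_11)_aff| = 10.


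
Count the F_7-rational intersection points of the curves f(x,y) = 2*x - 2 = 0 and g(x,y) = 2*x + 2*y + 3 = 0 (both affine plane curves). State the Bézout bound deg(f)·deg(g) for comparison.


Common zeros: {(1, 1)}; count = 1; Bézout bound = 1.

deg(f) = 1, deg(g) = 1, so Bézout bound = 1.
Scan x ∈ F_7. For each x, list the y ∈ F_7 with f(x, y) ≡ 0 and those with g(x, y) ≡ 0 (mod 7); the common zeros in that column are the intersection.
  x = 0: f ≡ 0 at y ∈ ∅; g ≡ 0 at y ∈ {2}; common: ∅.
  x = 1: f ≡ 0 at y ∈ {0, 1, 2, 3, 4, 5, 6}; g ≡ 0 at y ∈ {1}; common: {1}.
  x = 2: f ≡ 0 at y ∈ ∅; g ≡ 0 at y ∈ {0}; common: ∅.
  x = 3: f ≡ 0 at y ∈ ∅; g ≡ 0 at y ∈ {6}; common: ∅.
  x = 4: f ≡ 0 at y ∈ ∅; g ≡ 0 at y ∈ {5}; common: ∅.
  x = 5: f ≡ 0 at y ∈ ∅; g ≡ 0 at y ∈ {4}; common: ∅.
  x = 6: f ≡ 0 at y ∈ ∅; g ≡ 0 at y ∈ {3}; common: ∅.
Collecting: common zeros = {(1, 1)}, so the count is 1.
Comparison with the Bézout bound: 1 ≤ 1 = deg(f)·deg(g), as expected for curves with no common component (the bound is attained).


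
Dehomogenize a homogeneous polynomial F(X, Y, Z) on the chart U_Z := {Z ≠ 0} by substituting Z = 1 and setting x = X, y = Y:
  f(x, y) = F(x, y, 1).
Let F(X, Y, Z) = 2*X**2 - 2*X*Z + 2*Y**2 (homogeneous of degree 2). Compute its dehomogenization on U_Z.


f(x, y) = 2*x**2 - 2*x + 2*y**2

On U_Z we set Z = 1. Each monomial c·X^i·Y^j·Z^k in F becomes c·x^i·y^j·1^k = c·x^i·y^j.
Substituting Z = 1: F(X, Y, 1) = 2*x**2 - 2*x + 2*y**2.
Note: deg(f) ≤ deg(F) = 2; strict inequality happens when F is divisible by Z (lost terms).


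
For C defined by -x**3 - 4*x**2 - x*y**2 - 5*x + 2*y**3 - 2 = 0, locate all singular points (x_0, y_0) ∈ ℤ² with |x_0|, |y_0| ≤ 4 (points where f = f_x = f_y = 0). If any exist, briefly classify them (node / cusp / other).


Singular points: {(-1, 0)}; classification: node.

Compute partial derivatives:
  f_x = -3*x**2 - 8*x - y**2 - 5.
  f_y = -2*x*y + 6*y**2.
Scan x_0 ∈ {−4, ..., 4}. For each x_0, f_y(x_0, y) is a polynomial in y; find its integer roots y ∈ {−4, ..., 4}, then test f_x and f at those candidates.
  x = -4: f_y(-4, y) = 6*y**2 + 8*y; vanishes at y ∈ {0}. (-4, 0): f_x = -21 ≠ 0.
  x = -3: f_y(-3, y) = 6*y**2 + 6*y; vanishes at y ∈ {-1, 0}. (-3, -1): f_x = -9 ≠ 0; (-3, 0): f_x = -8 ≠ 0.
  x = -2: f_y(-2, y) = 6*y**2 + 4*y; vanishes at y ∈ {0}. (-2, 0): f_x = -1 ≠ 0.
  x = -1: f_y(-1, y) = 6*y**2 + 2*y; vanishes at y ∈ {0}. (-1, 0): f_x = 0, f = 0 — SINGULAR.
  x = 0: f_y(0, y) = 6*y**2; vanishes at y ∈ {0}. (0, 0): f_x = -5 ≠ 0.
  x = 1: f_y(1, y) = 6*y**2 - 2*y; vanishes at y ∈ {0}. (1, 0): f_x = -16 ≠ 0.
  x = 2: f_y(2, y) = 6*y**2 - 4*y; vanishes at y ∈ {0}. (2, 0): f_x = -33 ≠ 0.
  x = 3: f_y(3, y) = 6*y**2 - 6*y; vanishes at y ∈ {0, 1}. (3, 0): f_x = -56 ≠ 0; (3, 1): f_x = -57 ≠ 0.
  x = 4: f_y(4, y) = 6*y**2 - 8*y; vanishes at y ∈ {0}. (4, 0): f_x = -85 ≠ 0.
Only singular point on the grid: (-1, 0).
Classify: substitute x = -1 + u, y = 0 + v and expand: f = -u**3 - u**2 - u*v**2 + 2*v**3 + v**2.
No constant or linear terms (consistent with a singular point). Quadratic part: -u**2 + v**2. Cubic part: -u**3 - u*v**2 + 2*v**3.
The quadratic part v**2 - u**2 = (v − u)(v + u) splits into two distinct linear factors, so there are two distinct tangent lines y − 0 = ±(x − -1) — this is a node (ordinary double point).
Classification: node.


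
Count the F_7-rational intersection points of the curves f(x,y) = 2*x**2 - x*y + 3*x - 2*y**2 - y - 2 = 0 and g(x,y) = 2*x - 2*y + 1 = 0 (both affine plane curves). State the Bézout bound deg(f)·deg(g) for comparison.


Common zeros: {(4, 1), (6, 3)}; count = 2; Bézout bound = 2.

deg(f) = 2, deg(g) = 1, so Bézout bound = 2.
Scan x ∈ F_7. For each x, list the y ∈ F_7 with f(x, y) ≡ 0 and those with g(x, y) ≡ 0 (mod 7); the common zeros in that column are the intersection.
  x = 0: f ≡ 0 at y ∈ ∅; g ≡ 0 at y ∈ {4}; common: ∅.
  x = 1: f ≡ 0 at y ∈ {3}; g ≡ 0 at y ∈ {5}; common: ∅.
  x = 2: f ≡ 0 at y ∈ {1}; g ≡ 0 at y ∈ {6}; common: ∅.
  x = 3: f ≡ 0 at y ∈ ∅; g ≡ 0 at y ∈ {0}; common: ∅.
  x = 4: f ≡ 0 at y ∈ {0, 1}; g ≡ 0 at y ∈ {1}; common: {1}.
  x = 5: f ≡ 0 at y ∈ {0, 4}; g ≡ 0 at y ∈ {2}; common: ∅.
  x = 6: f ≡ 0 at y ∈ {3, 4}; g ≡ 0 at y ∈ {3}; common: {3}.
Collecting: common zeros = {(4, 1), (6, 3)}, so the count is 2.
Comparison with the Bézout bound: 2 ≤ 2 = deg(f)·deg(g), as expected for curves with no common component (the bound is attained).


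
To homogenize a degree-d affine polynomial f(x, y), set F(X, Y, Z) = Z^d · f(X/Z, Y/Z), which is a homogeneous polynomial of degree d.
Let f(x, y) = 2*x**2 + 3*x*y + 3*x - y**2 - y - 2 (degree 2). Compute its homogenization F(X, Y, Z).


F(X, Y, Z) = 2*X**2 + 3*X*Y + 3*X*Z - Y**2 - Y*Z - 2*Z**2

deg(f) = 2.
Substitute x = X/Z, y = Y/Z into f, then multiply by Z^2.
  monomial 2·x^2·y^0 ↦ 2·X^2·Y^0·Z^0.
  monomial 3·x^1·y^1 ↦ 3·X^1·Y^1·Z^0.
  monomial 3·x^1·y^0 ↦ 3·X^1·Y^0·Z^1.
  monomial -1·x^0·y^2 ↦ -1·X^0·Y^2·Z^0.
  monomial -1·x^0·y^1 ↦ -1·X^0·Y^1·Z^1.
  monomial -2·x^0·y^0 ↦ -2·X^0·Y^0·Z^2.
Collecting: F(X, Y, Z) = 2*X**2 + 3*X*Y + 3*X*Z - Y**2 - Y*Z - 2*Z**2.


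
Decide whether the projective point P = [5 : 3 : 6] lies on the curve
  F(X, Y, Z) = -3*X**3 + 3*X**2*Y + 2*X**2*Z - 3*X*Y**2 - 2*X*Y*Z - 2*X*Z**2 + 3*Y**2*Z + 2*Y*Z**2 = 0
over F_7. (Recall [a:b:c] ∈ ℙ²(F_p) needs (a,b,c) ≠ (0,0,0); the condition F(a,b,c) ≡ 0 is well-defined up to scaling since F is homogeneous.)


F(5,3,6) ≡ 0 (mod 7); P is on the curve.

Evaluate F(5, 3, 6) term-by-term (mod 7).
  -3*X**3 ↦ -3·125·1·1 = -375
  3*X**2*Y ↦ 3·25·3·1 = 225
  2*X**2*Z ↦ 2·25·1·6 = 300
  -3*X*Y**2 ↦ -3·5·9·1 = -135
  -2*X*Y*Z ↦ -2·5·3·6 = -180
  -2*X*Z**2 ↦ -2·5·1·36 = -360
  3*Y**2*Z ↦ 3·1·9·6 = 162
  2*Y*Z**2 ↦ 2·1·3·36 = 216
Sum: F(5, 3, 6) = (-375) + (225) + (300) + (-135) + (-180) + (-360) + (162) + (216) = -147.
Reducing mod 7: -147 ≡ 0 (mod 7).
Since F(a, b, c) ≡ 0 (mod 7), P lies on the curve.


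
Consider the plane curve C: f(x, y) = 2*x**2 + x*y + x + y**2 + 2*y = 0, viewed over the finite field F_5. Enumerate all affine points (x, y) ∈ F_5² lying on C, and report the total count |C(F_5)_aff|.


Affine F_5-points: {(0, 0), (0, 3), (2, 0), (2, 1), (3, 2), (3, 3)}; count = 6.

For each of the 25 pairs (x, y) ∈ F_5², evaluate f(x, y) mod 5. Record the zeros.
  x = 0: [0↦0, 1↦3, 2↦3, 3↦0, 4↦4]  zeros at y ∈ {0, 3}
  x = 1: [0↦3, 1↦2, 2↦3, 3↦1, 4↦1]  zeros at y ∈ ∅
  x = 2: [0↦0, 1↦0, 2↦2, 3↦1, 4↦2]  zeros at y ∈ {0, 1}
  x = 3: [0↦1, 1↦2, 2↦0, 3↦0, 4↦2]  zeros at y ∈ {2, 3}
  x = 4: [0↦1, 1↦3, 2↦2, 3↦3, 4↦1]  zeros at y ∈ ∅
Collecting zeros: affine points = {(0, 0), (0, 3), (2, 0), (2, 1), (3, 2), (3, 3)}.
Total count |C(F_5)_aff| = 6.


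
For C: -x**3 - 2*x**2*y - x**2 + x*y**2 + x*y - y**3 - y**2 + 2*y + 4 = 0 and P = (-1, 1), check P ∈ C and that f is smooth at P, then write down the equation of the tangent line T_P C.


Tangent line at P: 5*x - 8*y + 13 = 0.

Step 1: f(-1, 1) = 0, so P lies on C.
Step 2: partial derivatives
  f_x(x, y) = -3*x**2 - 4*x*y - 2*x + y**2 + y, f_y(x, y) = -2*x**2 + 2*x*y + x - 3*y**2 - 2*y + 2.
  f_x(P) = 5, f_y(P) = -8 (gradient nonzero, so P is smooth).
Step 3: tangent line at P: 5·(x − -1) + -8·(y − 1) = 0.
Expanding: 5*x - 8*y + 13 = 0.


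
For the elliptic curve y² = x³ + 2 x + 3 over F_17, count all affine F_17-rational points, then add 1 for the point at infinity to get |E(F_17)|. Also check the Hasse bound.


Affine points = {(2, 7), (2, 10), (3, 6), (3, 11), (5, 6), (5, 11), (8, 2), (8, 15), (9, 6), (9, 11), (11, 8), (11, 9), (12, 2), (12, 15), (13, 4), (13, 13), (14, 2), (14, 15), (15, 5), (15, 12), (16, 0)}; affine count = 21; |E(F_17)| = 22.

Discriminant check: Δ ∝ 4a³ + 27b² = 4·2³ + 27·3² = 4·8 + 27·9 ≡ 3 (mod 17). Nonzero ⇒ E is nonsingular.
For each x ∈ F_17, compute rhs = x³ + 2·x + 3 mod 17, then count y ∈ F_17 with y² ≡ rhs.
  x = 0: rhs = 3, matching y values: none (0 points).
  x = 1: rhs = 6, matching y values: none (0 points).
  x = 2: rhs = 15, matching y values: 7, 10 (2 points).
  x = 3: rhs = 2, matching y values: 6, 11 (2 points).
  x = 4: rhs = 7, matching y values: none (0 points).
  x = 5: rhs = 2, matching y values: 6, 11 (2 points).
  x = 6: rhs = 10, matching y values: none (0 points).
  x = 7: rhs = 3, matching y values: none (0 points).
  x = 8: rhs = 4, matching y values: 2, 15 (2 points).
  x = 9: rhs = 2, matching y values: 6, 11 (2 points).
  x = 10: rhs = 3, matching y values: none (0 points).
  x = 11: rhs = 13, matching y values: 8, 9 (2 points).
  x = 12: rhs = 4, matching y values: 2, 15 (2 points).
  x = 13: rhs = 16, matching y values: 4, 13 (2 points).
  x = 14: rhs = 4, matching y values: 2, 15 (2 points).
  x = 15: rhs = 8, matching y values: 5, 12 (2 points).
  x = 16: rhs = 0, matching y values: 0 (1 points).
Total affine count: 21.
Full point count |E(F_17)| = 21 + 1 = 22.
Hasse bound: |22 − (17+1)| = |4| = 4 ≤ 2√17 ≈ 8.2462 ✓.


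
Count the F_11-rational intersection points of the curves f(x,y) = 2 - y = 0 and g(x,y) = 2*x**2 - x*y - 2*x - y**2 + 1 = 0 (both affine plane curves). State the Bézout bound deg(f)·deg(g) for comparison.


Common zeros: ∅; count = 0; Bézout bound = 2.

deg(f) = 1, deg(g) = 2, so Bézout bound = 2.
Scan x ∈ F_11. For each x, list the y ∈ F_11 with f(x, y) ≡ 0 and those with g(x, y) ≡ 0 (mod 11); the common zeros in that column are the intersection.
  x = 0: f ≡ 0 at y ∈ {2}; g ≡ 0 at y ∈ {1, 10}; common: ∅.
  x = 1: f ≡ 0 at y ∈ {2}; g ≡ 0 at y ∈ {3, 7}; common: ∅.
  x = 2: f ≡ 0 at y ∈ {2}; g ≡ 0 at y ∈ ∅; common: ∅.
  x = 3: f ≡ 0 at y ∈ {2}; g ≡ 0 at y ∈ ∅; common: ∅.
  x = 4: f ≡ 0 at y ∈ {2}; g ≡ 0 at y ∈ ∅; common: ∅.
  x = 5: f ≡ 0 at y ∈ {2}; g ≡ 0 at y ∈ ∅; common: ∅.
  x = 6: f ≡ 0 at y ∈ {2}; g ≡ 0 at y ∈ {6, 10}; common: ∅.
  x = 7: f ≡ 0 at y ∈ {2}; g ≡ 0 at y ∈ {1, 3}; common: ∅.
  x = 8: f ≡ 0 at y ∈ {2}; g ≡ 0 at y ∈ ∅; common: ∅.
  x = 9: f ≡ 0 at y ∈ {2}; g ≡ 0 at y ∈ {6, 7}; common: ∅.
  x = 10: f ≡ 0 at y ∈ {2}; g ≡ 0 at y ∈ ∅; common: ∅.
Collecting: common zeros = ∅, so the count is 0.
Comparison with the Bézout bound: 0 ≤ 2 = deg(f)·deg(g), as expected for curves with no common component (the affine F_11-count falls short of the bound because intersections may lie at infinity, over extension fields, or carry multiplicity).


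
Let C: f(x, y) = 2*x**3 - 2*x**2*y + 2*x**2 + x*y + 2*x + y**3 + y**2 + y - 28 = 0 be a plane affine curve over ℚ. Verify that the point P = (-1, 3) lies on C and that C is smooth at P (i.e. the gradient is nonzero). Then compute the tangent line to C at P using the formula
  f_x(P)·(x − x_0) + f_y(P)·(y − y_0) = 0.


Tangent line at P: 19*x + 31*y - 74 = 0.

Step 1: f(-1, 3) = 0, so P lies on C.
Step 2: partial derivatives
  f_x(x, y) = 6*x**2 - 4*x*y + 4*x + y + 2, f_y(x, y) = -2*x**2 + x + 3*y**2 + 2*y + 1.
  f_x(P) = 19, f_y(P) = 31 (gradient nonzero, so P is smooth).
Step 3: tangent line at P: 19·(x − -1) + 31·(y − 3) = 0.
Expanding: 19*x + 31*y - 74 = 0.


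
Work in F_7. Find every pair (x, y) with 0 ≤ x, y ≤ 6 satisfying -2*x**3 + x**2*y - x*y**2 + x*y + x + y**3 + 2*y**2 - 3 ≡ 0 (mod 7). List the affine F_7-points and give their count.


Affine F_7-points: {(0, 1), (0, 3), (1, 1), (1, 4), (2, 3), (3, 1), (3, 3), (3, 4), (5, 4), (6, 6)}; count = 10.

For each of the 49 pairs (x, y) ∈ F_7², evaluate f(x, y) mod 7. Record the zeros.
  x = 0: [0↦4, 1↦0, 2↦6, 3↦0, 4↦2, 5↦4, 6↦5]  zeros at y ∈ {1, 3}
  x = 1: [0↦3, 1↦0, 2↦5, 3↦3, 4↦0, 5↦2, 6↦1]  zeros at y ∈ {1, 4}
  x = 2: [0↦4, 1↦4, 2↦3, 3↦0, 4↦1, 5↦5, 6↦4]  zeros at y ∈ {3}
  x = 3: [0↦2, 1↦0, 2↦2, 3↦0, 4↦0, 5↦1, 6↦2]  zeros at y ∈ {1, 3, 4}
  x = 4: [0↦6, 1↦4, 2↦4, 3↦5, 4↦6, 5↦6, 6↦4]  zeros at y ∈ ∅
  x = 5: [0↦4, 1↦4, 2↦4, 3↦3, 4↦0, 5↦1, 6↦5]  zeros at y ∈ {4}
  x = 6: [0↦5, 1↦2, 2↦4, 3↦3, 4↦5, 5↦2, 6↦0]  zeros at y ∈ {6}
Collecting zeros: affine points = {(0, 1), (0, 3), (1, 1), (1, 4), (2, 3), (3, 1), (3, 3), (3, 4), (5, 4), (6, 6)}.
Total count |C(F_7)_aff| = 10.


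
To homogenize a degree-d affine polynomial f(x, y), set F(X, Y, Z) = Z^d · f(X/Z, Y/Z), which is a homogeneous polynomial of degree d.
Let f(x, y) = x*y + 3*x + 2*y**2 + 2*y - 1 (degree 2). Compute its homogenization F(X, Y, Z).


F(X, Y, Z) = X*Y + 3*X*Z + 2*Y**2 + 2*Y*Z - Z**2

deg(f) = 2.
Substitute x = X/Z, y = Y/Z into f, then multiply by Z^2.
  monomial 1·x^1·y^1 ↦ 1·X^1·Y^1·Z^0.
  monomial 3·x^1·y^0 ↦ 3·X^1·Y^0·Z^1.
  monomial 2·x^0·y^2 ↦ 2·X^0·Y^2·Z^0.
  monomial 2·x^0·y^1 ↦ 2·X^0·Y^1·Z^1.
  monomial -1·x^0·y^0 ↦ -1·X^0·Y^0·Z^2.
Collecting: F(X, Y, Z) = X*Y + 3*X*Z + 2*Y**2 + 2*Y*Z - Z**2.


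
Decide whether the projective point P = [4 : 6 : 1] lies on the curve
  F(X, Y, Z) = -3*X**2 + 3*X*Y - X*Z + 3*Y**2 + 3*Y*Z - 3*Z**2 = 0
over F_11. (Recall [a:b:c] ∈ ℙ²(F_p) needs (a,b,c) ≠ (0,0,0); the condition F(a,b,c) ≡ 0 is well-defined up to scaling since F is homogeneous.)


F(4,6,1) ≡ 0 (mod 11); P is on the curve.

Evaluate F(4, 6, 1) term-by-term (mod 11).
  -3*X**2 ↦ -3·16·1·1 = -48
  3*X*Y ↦ 3·4·6·1 = 72
  -X*Z ↦ -1·4·1·1 = -4
  3*Y**2 ↦ 3·1·36·1 = 108
  3*Y*Z ↦ 3·1·6·1 = 18
  -3*Z**2 ↦ -3·1·1·1 = -3
Sum: F(4, 6, 1) = (-48) + (72) + (-4) + (108) + (18) + (-3) = 143.
Reducing mod 11: 143 ≡ 0 (mod 11).
Since F(a, b, c) ≡ 0 (mod 11), P lies on the curve.
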